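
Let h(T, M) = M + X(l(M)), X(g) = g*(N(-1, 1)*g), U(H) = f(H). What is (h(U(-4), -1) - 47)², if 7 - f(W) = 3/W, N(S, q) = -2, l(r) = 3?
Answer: 4356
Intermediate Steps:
f(W) = 7 - 3/W
U(H) = 7 - 3/H
X(g) = -2*g² (X(g) = g*(-2*g) = -2*g²)
h(T, M) = -18 + M (h(T, M) = M - 2*3² = M - 2*9 = M - 18 = -18 + M)
(h(U(-4), -1) - 47)² = ((-18 - 1) - 47)² = (-19 - 47)² = (-66)² = 4356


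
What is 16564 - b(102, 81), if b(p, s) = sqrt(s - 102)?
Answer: 16564 - I*sqrt(21) ≈ 16564.0 - 4.5826*I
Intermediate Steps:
b(p, s) = sqrt(-102 + s)
16564 - b(102, 81) = 16564 - sqrt(-102 + 81) = 16564 - sqrt(-21) = 16564 - I*sqrt(21)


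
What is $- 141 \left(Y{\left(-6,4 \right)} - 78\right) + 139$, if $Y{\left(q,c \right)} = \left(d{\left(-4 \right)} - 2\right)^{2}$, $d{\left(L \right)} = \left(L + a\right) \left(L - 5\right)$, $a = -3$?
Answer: $-513524$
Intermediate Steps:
$d{\left(L \right)} = \left(-5 + L\right) \left(-3 + L\right)$ ($d{\left(L \right)} = \left(L - 3\right) \left(L - 5\right) = \left(-3 + L\right) \left(-5 + L\right) = \left(-5 + L\right) \left(-3 + L\right)$)
$Y{\left(q,c \right)} = 3721$ ($Y{\left(q,c \right)} = \left(\left(15 + \left(-4\right)^{2} - -32\right) - 2\right)^{2} = \left(\left(15 + 16 + 32\right) - 2\right)^{2} = \left(63 - 2\right)^{2} = 61^{2} = 3721$)
$- 141 \left(Y{\left(-6,4 \right)} - 78\right) + 139 = - 141 \left(3721 - 78\right) + 139 = \left(-141\right) 3643 + 139 = -513663 + 139 = -513524$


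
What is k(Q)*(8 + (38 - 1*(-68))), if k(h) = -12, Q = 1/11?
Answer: -1368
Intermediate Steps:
Q = 1/11 ≈ 0.090909
k(Q)*(8 + (38 - 1*(-68))) = -12*(8 + (38 - 1*(-68))) = -12*(8 + (38 + 68)) = -12*(8 + 106) = -12*114 = -1368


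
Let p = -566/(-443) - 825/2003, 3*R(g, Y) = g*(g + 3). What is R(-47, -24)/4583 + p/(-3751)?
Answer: 6872509093345/45761773965171 ≈ 0.15018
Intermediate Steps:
R(g, Y) = g*(3 + g)/3 (R(g, Y) = (g*(g + 3))/3 = (g*(3 + g))/3 = g*(3 + g)/3)
p = 768223/887329 (p = -566*(-1/443) - 825*1/2003 = 566/443 - 825/2003 = 768223/887329 ≈ 0.86577)
R(-47, -24)/4583 + p/(-3751) = ((1/3)*(-47)*(3 - 47))/4583 + (768223/887329)/(-3751) = ((1/3)*(-47)*(-44))*(1/4583) + (768223/887329)*(-1/3751) = (2068/3)*(1/4583) - 768223/3328371079 = 2068/13749 - 768223/3328371079 = 6872509093345/45761773965171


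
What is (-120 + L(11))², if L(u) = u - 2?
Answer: 12321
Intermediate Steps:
L(u) = -2 + u
(-120 + L(11))² = (-120 + (-2 + 11))² = (-120 + 9)² = (-111)² = 12321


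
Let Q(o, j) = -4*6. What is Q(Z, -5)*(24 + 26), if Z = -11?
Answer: -1200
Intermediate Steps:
Q(o, j) = -24
Q(Z, -5)*(24 + 26) = -24*(24 + 26) = -24*50 = -1200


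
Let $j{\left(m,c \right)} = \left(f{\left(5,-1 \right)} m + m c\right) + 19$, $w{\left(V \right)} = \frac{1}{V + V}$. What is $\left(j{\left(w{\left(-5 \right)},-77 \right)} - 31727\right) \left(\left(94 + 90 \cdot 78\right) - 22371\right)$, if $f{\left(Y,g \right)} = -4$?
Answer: $\frac{4836453743}{10} \approx 4.8365 \cdot 10^{8}$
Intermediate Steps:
$w{\left(V \right)} = \frac{1}{2 V}$
$j{\left(m,c \right)} = 19 - 4 m + c m$ ($j{\left(m,c \right)} = \left(- 4 m + m c\right) + 19 = \left(- 4 m + c m\right) + 19 = 19 - 4 m + c m$)
$\left(j{\left(w{\left(-5 \right)},-77 \right)} - 31727\right) \left(\left(94 + 90 \cdot 78\right) - 22371\right) = \left(\left(19 - 4 \frac{1}{2 \left(-5\right)} - 77 \frac{1}{2 \left(-5\right)}\right) - 31727\right) \left(\left(94 + 90 \cdot 78\right) - 22371\right) = \left(\left(19 - 4 \cdot \frac{1}{2} \left(- \frac{1}{5}\right) - 77 \cdot \frac{1}{2} \left(- \frac{1}{5}\right)\right) - 31727\right) \left(\left(94 + 7020\right) - 22371\right) = \left(\left(19 - - \frac{2}{5} - - \frac{77}{10}\right) - 31727\right) \left(7114 - 22371\right) = \left(\left(19 + \frac{2}{5} + \frac{77}{10}\right) - 31727\right) \left(-15257\right) = \left(\frac{271}{10} - 31727\right) \left(-15257\right) = \left(- \frac{316999}{10}\right) \left(-15257\right) = \frac{4836453743}{10}$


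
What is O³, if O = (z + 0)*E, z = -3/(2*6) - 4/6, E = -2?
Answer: 1331/216 ≈ 6.1620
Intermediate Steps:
z = -11/12 (z = -3/12 - 4*⅙ = -3*1/12 - ⅔ = -¼ - ⅔ = -11/12 ≈ -0.91667)
O = 11/6 (O = (-11/12 + 0)*(-2) = -11/12*(-2) = 11/6 ≈ 1.8333)
O³ = (11/6)³ = 1331/216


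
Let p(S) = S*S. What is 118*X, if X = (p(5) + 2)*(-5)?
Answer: -15930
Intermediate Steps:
p(S) = S²
X = -135 (X = (5² + 2)*(-5) = (25 + 2)*(-5) = 27*(-5) = -135)
118*X = 118*(-135) = -15930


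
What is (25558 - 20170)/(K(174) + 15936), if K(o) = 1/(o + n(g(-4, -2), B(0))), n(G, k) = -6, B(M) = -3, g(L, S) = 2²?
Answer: 905184/2677249 ≈ 0.33810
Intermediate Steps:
g(L, S) = 4
K(o) = 1/(-6 + o) (K(o) = 1/(o - 6) = 1/(-6 + o))
(25558 - 20170)/(K(174) + 15936) = (25558 - 20170)/(1/(-6 + 174) + 15936) = 5388/(1/168 + 15936) = 5388/(2677249/168) = 5388*(168/2677249) = 905184/2677249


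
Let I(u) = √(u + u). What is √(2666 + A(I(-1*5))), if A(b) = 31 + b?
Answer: √(2697 + I*√10) ≈ 51.933 + 0.0304*I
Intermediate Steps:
I(u) = √2*√u (I(u) = √(2*u) = √2*√u)
√(2666 + A(I(-1*5))) = √(2666 + (31 + √2*√(-1*5))) = √(2666 + (31 + √2*√(-5))) = √(2666 + (31 + √2*(I*√5))) = √(2666 + (31 + I*√10)) = √(2697 + I*√10)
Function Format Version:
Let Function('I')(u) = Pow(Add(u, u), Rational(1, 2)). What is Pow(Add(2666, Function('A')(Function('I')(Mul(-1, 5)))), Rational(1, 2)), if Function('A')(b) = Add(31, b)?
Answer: Pow(Add(2697, Mul(I, Pow(10, Rational(1, 2)))), Rational(1, 2)) ≈ Add(51.933, Mul(0.0304, I))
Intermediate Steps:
Function('I')(u) = Mul(Pow(2, Rational(1, 2)), Pow(u, Rational(1, 2))) (Function('I')(u) = Pow(Mul(2, u), Rational(1, 2)) = Mul(Pow(2, Rational(1, 2)), Pow(u, Rational(1, 2))))
Pow(Add(2666, Function('A')(Function('I')(Mul(-1, 5)))), Rational(1, 2)) = Pow(Add(2666, Add(31, Mul(Pow(2, Rational(1, 2)), Pow(Mul(-1, 5), Rational(1, 2))))), Rational(1, 2)) = Pow(Add(2666, Add(31, Mul(Pow(2, Rational(1, 2)), Pow(-5, Rational(1, 2))))), Rational(1, 2)) = Pow(Add(2666, Add(31, Mul(Pow(2, Rational(1, 2)), Mul(I, Pow(5, Rational(1, 2)))))), Rational(1, 2)) = Pow(Add(2666, Add(31, Mul(I, Pow(10, Rational(1, 2))))), Rational(1, 2)) = Pow(Add(2697, Mul(I, Pow(10, Rational(1, 2)))), Rational(1, 2))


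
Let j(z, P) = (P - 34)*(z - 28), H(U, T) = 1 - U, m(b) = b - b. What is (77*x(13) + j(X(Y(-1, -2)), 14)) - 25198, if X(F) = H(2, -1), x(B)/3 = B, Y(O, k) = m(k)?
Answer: -21615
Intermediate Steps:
m(b) = 0
Y(O, k) = 0
x(B) = 3*B
X(F) = -1 (X(F) = 1 - 1*2 = 1 - 2 = -1)
j(z, P) = (-34 + P)*(-28 + z)
(77*x(13) + j(X(Y(-1, -2)), 14)) - 25198 = (77*(3*13) + (952 - 34*(-1) - 28*14 + 14*(-1))) - 25198 = (77*39 + (952 + 34 - 392 - 14)) - 25198 = (3003 + 580) - 25198 = 3583 - 25198 = -21615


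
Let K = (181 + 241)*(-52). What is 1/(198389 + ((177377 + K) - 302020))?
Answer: 1/51802 ≈ 1.9304e-5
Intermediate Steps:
K = -21944 (K = 422*(-52) = -21944)
1/(198389 + ((177377 + K) - 302020)) = 1/(198389 + ((177377 - 21944) - 302020)) = 1/(198389 + (155433 - 302020)) = 1/(198389 - 146587) = 1/51802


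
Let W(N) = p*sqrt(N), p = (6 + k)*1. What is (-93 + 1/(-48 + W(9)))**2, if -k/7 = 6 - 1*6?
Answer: 7789681/900 ≈ 8655.2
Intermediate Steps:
k = 0 (k = -7*(6 - 1*6) = -7*(6 - 6) = -7*0 = 0)
p = 6 (p = (6 + 0)*1 = 6*1 = 6)
W(N) = 6*sqrt(N)
(-93 + 1/(-48 + W(9)))**2 = (-93 + 1/(-48 + 6*sqrt(9)))**2 = (-93 + 1/(-48 + 6*3))**2 = (-93 + 1/(-48 + 18))**2 = (-93 + 1/(-30))**2 = (-93 - 1/30)**2 = (-2791/30)**2 = 7789681/900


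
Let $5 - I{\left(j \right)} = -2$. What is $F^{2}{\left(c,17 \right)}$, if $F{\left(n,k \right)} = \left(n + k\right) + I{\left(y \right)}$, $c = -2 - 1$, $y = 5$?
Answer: $441$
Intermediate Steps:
$I{\left(j \right)} = 7$ ($I{\left(j \right)} = 5 - -2 = 5 + 2 = 7$)
$c = -3$
$F{\left(n,k \right)} = 7 + k + n$ ($F{\left(n,k \right)} = \left(n + k\right) + 7 = \left(k + n\right) + 7 = 7 + k + n$)
$F^{2}{\left(c,17 \right)} = \left(7 + 17 - 3\right)^{2} = 21^{2} = 441$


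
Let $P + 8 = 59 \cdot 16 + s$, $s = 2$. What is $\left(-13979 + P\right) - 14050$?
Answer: $-27091$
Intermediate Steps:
$P = 938$ ($P = -8 + \left(59 \cdot 16 + 2\right) = -8 + \left(944 + 2\right) = -8 + 946 = 938$)
$\left(-13979 + P\right) - 14050 = \left(-13979 + 938\right) - 14050 = -13041 - 14050 = -27091$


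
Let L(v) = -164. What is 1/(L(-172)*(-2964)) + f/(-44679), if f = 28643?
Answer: -1547022561/2413142576 ≈ -0.64108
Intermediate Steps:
1/(L(-172)*(-2964)) + f/(-44679) = 1/(-164*(-2964)) + 28643/(-44679) = -1/164*(-1/2964) + 28643*(-1/44679) = 1/486096 - 28643/44679 = -1547022561/2413142576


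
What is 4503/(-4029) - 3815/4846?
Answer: -156929/82382 ≈ -1.9049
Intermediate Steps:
4503/(-4029) - 3815/4846 = 4503*(-1/4029) - 3815*1/4846 = -19/17 - 3815/4846 = -156929/82382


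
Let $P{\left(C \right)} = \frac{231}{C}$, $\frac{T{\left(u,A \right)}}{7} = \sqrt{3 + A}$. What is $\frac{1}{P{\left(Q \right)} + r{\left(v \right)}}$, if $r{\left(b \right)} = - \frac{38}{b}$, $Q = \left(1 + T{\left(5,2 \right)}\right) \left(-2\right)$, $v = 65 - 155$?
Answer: $- \frac{1770030}{106913669} - \frac{6548850 \sqrt{5}}{106913669} \approx -0.15352$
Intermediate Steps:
$T{\left(u,A \right)} = 7 \sqrt{3 + A}$
$v = -90$
$Q = -2 - 14 \sqrt{5}$ ($Q = \left(1 + 7 \sqrt{3 + 2}\right) \left(-2\right) = \left(1 + 7 \sqrt{5}\right) \left(-2\right) = -2 - 14 \sqrt{5} \approx -33.305$)
$\frac{1}{P{\left(Q \right)} + r{\left(v \right)}} = \frac{1}{\frac{231}{-2 - 14 \sqrt{5}} - \frac{38}{-90}} = \frac{1}{\frac{231}{-2 - 14 \sqrt{5}} - - \frac{19}{45}} = \frac{1}{\frac{231}{-2 - 14 \sqrt{5}} + \frac{19}{45}} = \frac{1}{\frac{19}{45} + \frac{231}{-2 - 14 \sqrt{5}}}$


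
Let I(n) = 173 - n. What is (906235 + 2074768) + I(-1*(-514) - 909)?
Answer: 2981571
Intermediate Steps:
(906235 + 2074768) + I(-1*(-514) - 909) = (906235 + 2074768) + (173 - (-1*(-514) - 909)) = 2981003 + (173 - (514 - 909)) = 2981003 + (173 - 1*(-395)) = 2981003 + (173 + 395) = 2981003 + 568 = 2981571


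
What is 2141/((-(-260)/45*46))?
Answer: 19269/2392 ≈ 8.0556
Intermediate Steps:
2141/((-(-260)/45*46)) = 2141/((-13*(-4/9)*46)) = 2141/(((52/9)*46)) = 2141/(2392/9) = 2141*(9/2392) = 19269/2392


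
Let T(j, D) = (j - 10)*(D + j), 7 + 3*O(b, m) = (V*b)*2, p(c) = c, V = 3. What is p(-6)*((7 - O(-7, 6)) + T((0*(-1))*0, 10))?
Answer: 460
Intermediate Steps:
O(b, m) = -7/3 + 2*b (O(b, m) = -7/3 + ((3*b)*2)/3 = -7/3 + (6*b)/3 = -7/3 + 2*b)
T(j, D) = (-10 + j)*(D + j)
p(-6)*((7 - O(-7, 6)) + T((0*(-1))*0, 10)) = -6*((7 - (-7/3 + 2*(-7))) + (((0*(-1))*0)² - 10*10 - 10*0*(-1)*0 + 10*((0*(-1))*0))) = -6*((7 - (-7/3 - 14)) + ((0*0)² - 100 - 0*0 + 10*(0*0))) = -6*((7 - 1*(-49/3)) + (0² - 100 - 10*0 + 10*0)) = -6*((7 + 49/3) + (0 - 100 + 0 + 0)) = -6*(70/3 - 100) = -6*(-230/3) = 460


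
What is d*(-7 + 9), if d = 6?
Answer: 12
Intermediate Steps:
d*(-7 + 9) = 6*(-7 + 9) = 6*2 = 12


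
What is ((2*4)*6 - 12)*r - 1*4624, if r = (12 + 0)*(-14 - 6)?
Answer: -13264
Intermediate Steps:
r = -240 (r = 12*(-20) = -240)
((2*4)*6 - 12)*r - 1*4624 = ((2*4)*6 - 12)*(-240) - 1*4624 = (8*6 - 12)*(-240) - 4624 = (48 - 12)*(-240) - 4624 = 36*(-240) - 4624 = -8640 - 4624 = -13264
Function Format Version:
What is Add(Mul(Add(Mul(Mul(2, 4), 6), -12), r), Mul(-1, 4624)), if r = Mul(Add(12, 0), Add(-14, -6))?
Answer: -13264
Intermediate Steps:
r = -240 (r = Mul(12, -20) = -240)
Add(Mul(Add(Mul(Mul(2, 4), 6), -12), r), Mul(-1, 4624)) = Add(Mul(Add(Mul(Mul(2, 4), 6), -12), -240), Mul(-1, 4624)) = Add(Mul(Add(Mul(8, 6), -12), -240), -4624) = Add(Mul(Add(48, -12), -240), -4624) = Add(Mul(36, -240), -4624) = Add(-8640, -4624) = -13264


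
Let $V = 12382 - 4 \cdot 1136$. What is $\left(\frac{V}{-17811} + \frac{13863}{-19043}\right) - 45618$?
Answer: $- \frac{15472875529441}{339174873} \approx -45619.0$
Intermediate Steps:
$V = 7838$ ($V = 12382 - 4544 = 7838$)
$\left(\frac{V}{-17811} + \frac{13863}{-19043}\right) - 45618 = \left(\frac{7838}{-17811} + \frac{13863}{-19043}\right) - 45618 = \left(7838 \left(- \frac{1}{17811}\right) + 13863 \left(- \frac{1}{19043}\right)\right) - 45618 = \left(- \frac{7838}{17811} - \frac{13863}{19043}\right) - 45618 = - \frac{396172927}{339174873} - 45618 = - \frac{15472875529441}{339174873}$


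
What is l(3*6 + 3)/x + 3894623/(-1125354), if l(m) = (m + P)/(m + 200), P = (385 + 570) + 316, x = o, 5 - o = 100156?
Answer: -5070740571853/1465169269902 ≈ -3.4609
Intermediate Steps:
o = -100151 (o = 5 - 1*100156 = 5 - 100156 = -100151)
x = -100151
P = 1271 (P = 955 + 316 = 1271)
l(m) = (1271 + m)/(200 + m) (l(m) = (m + 1271)/(m + 200) = (1271 + m)/(200 + m))
l(3*6 + 3)/x + 3894623/(-1125354) = ((1271 + (3*6 + 3))/(200 + (3*6 + 3)))/(-100151) + 3894623/(-1125354) = ((1271 + (18 + 3))/(200 + (18 + 3)))*(-1/100151) + 3894623*(-1/1125354) = ((1271 + 21)/(200 + 21))*(-1/100151) - 3894623/1125354 = (1292/221)*(-1/100151) - 3894623/1125354 = ((1/221)*1292)*(-1/100151) - 3894623/1125354 = (76/13)*(-1/100151) - 3894623/1125354 = -76/1301963 - 3894623/1125354 = -5070740571853/1465169269902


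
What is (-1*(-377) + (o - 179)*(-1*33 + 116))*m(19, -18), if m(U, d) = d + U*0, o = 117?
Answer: 85842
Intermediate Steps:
m(U, d) = d (m(U, d) = d + 0 = d)
(-1*(-377) + (o - 179)*(-1*33 + 116))*m(19, -18) = (-1*(-377) + (117 - 179)*(-1*33 + 116))*(-18) = (377 - 62*(-33 + 116))*(-18) = (377 - 62*83)*(-18) = (377 - 5146)*(-18) = -4769*(-18) = 85842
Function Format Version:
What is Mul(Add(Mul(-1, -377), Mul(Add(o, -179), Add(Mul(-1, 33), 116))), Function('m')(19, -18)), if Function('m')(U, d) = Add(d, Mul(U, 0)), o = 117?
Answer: 85842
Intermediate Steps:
Function('m')(U, d) = d (Function('m')(U, d) = Add(d, 0) = d)
Mul(Add(Mul(-1, -377), Mul(Add(o, -179), Add(Mul(-1, 33), 116))), Function('m')(19, -18)) = Mul(Add(Mul(-1, -377), Mul(Add(117, -179), Add(Mul(-1, 33), 116))), -18) = Mul(Add(377, Mul(-62, Add(-33, 116))), -18) = Mul(Add(377, Mul(-62, 83)), -18) = Mul(Add(377, -5146), -18) = Mul(-4769, -18) = 85842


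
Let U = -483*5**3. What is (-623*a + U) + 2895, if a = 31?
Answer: -76793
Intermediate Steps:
U = -60375 (U = -483*125 = -60375)
(-623*a + U) + 2895 = (-623*31 - 60375) + 2895 = (-19313 - 60375) + 2895 = -79688 + 2895 = -76793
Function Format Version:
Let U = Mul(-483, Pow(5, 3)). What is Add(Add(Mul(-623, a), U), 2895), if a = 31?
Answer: -76793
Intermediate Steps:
U = -60375 (U = Mul(-483, 125) = -60375)
Add(Add(Mul(-623, a), U), 2895) = Add(Add(Mul(-623, 31), -60375), 2895) = Add(Add(-19313, -60375), 2895) = Add(-79688, 2895) = -76793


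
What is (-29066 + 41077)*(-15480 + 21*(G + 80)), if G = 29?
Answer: -158437101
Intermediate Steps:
(-29066 + 41077)*(-15480 + 21*(G + 80)) = (-29066 + 41077)*(-15480 + 21*(29 + 80)) = 12011*(-15480 + 21*109) = 12011*(-15480 + 2289) = 12011*(-13191) = -158437101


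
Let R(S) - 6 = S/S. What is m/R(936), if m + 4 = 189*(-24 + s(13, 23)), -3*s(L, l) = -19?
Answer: -3343/7 ≈ -477.57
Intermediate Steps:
s(L, l) = 19/3 (s(L, l) = -⅓*(-19) = 19/3)
R(S) = 7 (R(S) = 6 + S/S = 6 + 1 = 7)
m = -3343 (m = -4 + 189*(-24 + 19/3) = -4 + 189*(-53/3) = -4 - 3339 = -3343)
m/R(936) = -3343/7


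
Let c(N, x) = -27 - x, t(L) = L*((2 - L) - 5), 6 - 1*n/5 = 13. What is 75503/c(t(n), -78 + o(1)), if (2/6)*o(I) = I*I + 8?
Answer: 75503/24 ≈ 3146.0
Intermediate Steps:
o(I) = 24 + 3*I**2 (o(I) = 3*(I*I + 8) = 3*(I**2 + 8) = 3*(8 + I**2) = 24 + 3*I**2)
n = -35 (n = 30 - 5*13 = 30 - 65 = -35)
t(L) = L*(-3 - L)
75503/c(t(n), -78 + o(1)) = 75503/(-27 - (-78 + (24 + 3*1**2))) = 75503/(-27 - (-78 + (24 + 3*1))) = 75503/(-27 - (-78 + (24 + 3))) = 75503/(-27 - (-78 + 27)) = 75503/(-27 - 1*(-51)) = 75503/(-27 + 51) = 75503/24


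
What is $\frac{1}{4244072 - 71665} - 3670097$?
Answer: $- \frac{15313138413478}{4172407} \approx -3.6701 \cdot 10^{6}$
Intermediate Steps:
$\frac{1}{4244072 - 71665} - 3670097 = \frac{1}{4172407} - 3670097 = - \frac{15313138413478}{4172407}$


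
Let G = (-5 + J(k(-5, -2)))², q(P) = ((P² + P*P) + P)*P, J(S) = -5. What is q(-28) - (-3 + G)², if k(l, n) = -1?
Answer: -52529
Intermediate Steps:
q(P) = P*(P + 2*P²) (q(P) = ((P² + P²) + P)*P = (2*P² + P)*P = (P + 2*P²)*P = P*(P + 2*P²))
G = 100 (G = (-5 - 5)² = (-10)² = 100)
q(-28) - (-3 + G)² = (-28)²*(1 + 2*(-28)) - (-3 + 100)² = 784*(1 - 56) - 1*97² = 784*(-55) - 1*9409 = -43120 - 9409 = -52529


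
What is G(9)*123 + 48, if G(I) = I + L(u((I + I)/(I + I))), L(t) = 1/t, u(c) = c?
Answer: 1278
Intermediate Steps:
L(t) = 1/t
G(I) = 1 + I (G(I) = I + 1/((I + I)/(I + I)) = I + 1/((2*I)/((2*I))) = I + 1/((2*I)*(1/(2*I))) = I + 1/1 = I + 1 = 1 + I)
G(9)*123 + 48 = (1 + 9)*123 + 48 = 10*123 + 48 = 1230 + 48 = 1278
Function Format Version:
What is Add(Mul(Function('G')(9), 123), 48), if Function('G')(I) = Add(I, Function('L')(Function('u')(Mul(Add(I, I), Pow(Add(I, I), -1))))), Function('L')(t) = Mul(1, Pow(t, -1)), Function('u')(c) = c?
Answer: 1278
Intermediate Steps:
Function('L')(t) = Pow(t, -1)
Function('G')(I) = Add(1, I) (Function('G')(I) = Add(I, Pow(Mul(Add(I, I), Pow(Add(I, I), -1)), -1)) = Add(I, Pow(Mul(Mul(2, I), Pow(Mul(2, I), -1)), -1)) = Add(I, Pow(Mul(Mul(2, I), Mul(Rational(1, 2), Pow(I, -1))), -1)) = Add(I, Pow(1, -1)) = Add(I, 1) = Add(1, I))
Add(Mul(Function('G')(9), 123), 48) = Add(Mul(Add(1, 9), 123), 48) = Add(Mul(10, 123), 48) = Add(1230, 48) = 1278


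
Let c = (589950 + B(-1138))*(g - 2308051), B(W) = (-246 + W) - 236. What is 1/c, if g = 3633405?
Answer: 1/779745518820 ≈ 1.2825e-12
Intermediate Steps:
B(W) = -482 + W
c = 779745518820 (c = (589950 + (-482 - 1138))*(3633405 - 2308051) = (589950 - 1620)*1325354 = 588330*1325354 = 779745518820)
1/c = 1/779745518820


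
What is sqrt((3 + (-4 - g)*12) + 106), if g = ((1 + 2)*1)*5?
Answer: I*sqrt(119) ≈ 10.909*I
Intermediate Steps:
g = 15 (g = (3*1)*5 = 3*5 = 15)
sqrt((3 + (-4 - g)*12) + 106) = sqrt((3 + (-4 - 1*15)*12) + 106) = sqrt((3 + (-4 - 15)*12) + 106) = sqrt((3 - 19*12) + 106) = sqrt((3 - 228) + 106) = sqrt(-225 + 106) = sqrt(-119) = I*sqrt(119)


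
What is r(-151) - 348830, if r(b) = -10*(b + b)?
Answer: -345810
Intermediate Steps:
r(b) = -20*b
r(-151) - 348830 = -20*(-151) - 348830 = 3020 - 348830 = -345810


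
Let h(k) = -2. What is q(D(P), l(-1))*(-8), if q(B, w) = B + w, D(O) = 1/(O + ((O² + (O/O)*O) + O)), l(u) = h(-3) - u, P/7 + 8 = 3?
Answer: 1119/140 ≈ 7.9929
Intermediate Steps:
P = -35 (P = -56 + 7*3 = -56 + 21 = -35)
l(u) = -2 - u
D(O) = 1/(O² + 3*O) (D(O) = 1/(O + ((O² + 1*O) + O)) = 1/(O + ((O² + O) + O)) = 1/(O + ((O + O²) + O)) = 1/(O + (O² + 2*O)) = 1/(O² + 3*O))
q(D(P), l(-1))*(-8) = (1/((-35)*(3 - 35)) + (-2 - 1*(-1)))*(-8) = (-1/35/(-32) + (-2 + 1))*(-8) = (-1/35*(-1/32) - 1)*(-8) = (1/1120 - 1)*(-8) = -1119/1120*(-8) = 1119/140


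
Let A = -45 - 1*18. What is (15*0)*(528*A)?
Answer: 0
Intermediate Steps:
A = -63 (A = -45 - 18 = -63)
(15*0)*(528*A) = (15*0)*(528*(-63)) = 0*(-33264) = 0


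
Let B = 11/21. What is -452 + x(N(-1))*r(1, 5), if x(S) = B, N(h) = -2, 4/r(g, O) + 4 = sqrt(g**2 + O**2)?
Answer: -47372/105 + 22*sqrt(26)/105 ≈ -450.09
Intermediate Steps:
r(g, O) = 4/(-4 + sqrt(O**2 + g**2)) (r(g, O) = 4/(-4 + sqrt(g**2 + O**2)) = 4/(-4 + sqrt(O**2 + g**2)))
B = 11/21 (B = 11*(1/21) = 11/21 ≈ 0.52381)
x(S) = 11/21
-452 + x(N(-1))*r(1, 5) = -452 + 11*(4/(-4 + sqrt(5**2 + 1**2)))/21 = -452 + 11*(4/(-4 + sqrt(25 + 1)))/21 = -452 + 11*(4/(-4 + sqrt(26)))/21 = -452 + 44/(21*(-4 + sqrt(26)))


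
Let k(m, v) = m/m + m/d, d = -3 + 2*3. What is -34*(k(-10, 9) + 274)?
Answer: -27710/3 ≈ -9236.7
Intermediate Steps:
d = 3 (d = -3 + 6 = 3)
k(m, v) = 1 + m/3 (k(m, v) = m/m + m/3 = 1 + m*(⅓) = 1 + m/3)
-34*(k(-10, 9) + 274) = -34*((1 + (⅓)*(-10)) + 274) = -34*((1 - 10/3) + 274) = -34*(-7/3 + 274) = -34*815/3 = -27710/3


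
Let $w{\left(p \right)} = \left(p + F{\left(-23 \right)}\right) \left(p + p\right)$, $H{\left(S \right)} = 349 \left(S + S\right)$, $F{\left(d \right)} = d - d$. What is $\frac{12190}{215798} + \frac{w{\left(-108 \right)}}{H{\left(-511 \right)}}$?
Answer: $- \frac{171557731}{19242599761} \approx -0.0089155$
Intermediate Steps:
$F{\left(d \right)} = 0$
$H{\left(S \right)} = 698 S$ ($H{\left(S \right)} = 349 \cdot 2 S = 698 S$)
$w{\left(p \right)} = 2 p^{2}$ ($w{\left(p \right)} = \left(p + 0\right) \left(p + p\right) = p 2 p = 2 p^{2}$)
$\frac{12190}{215798} + \frac{w{\left(-108 \right)}}{H{\left(-511 \right)}} = \frac{12190}{215798} + \frac{2 \left(-108\right)^{2}}{698 \left(-511\right)} = 12190 \cdot \frac{1}{215798} + \frac{2 \cdot 11664}{-356678} = \frac{6095}{107899} + 23328 \left(- \frac{1}{356678}\right) = \frac{6095}{107899} - \frac{11664}{178339} = - \frac{171557731}{19242599761}$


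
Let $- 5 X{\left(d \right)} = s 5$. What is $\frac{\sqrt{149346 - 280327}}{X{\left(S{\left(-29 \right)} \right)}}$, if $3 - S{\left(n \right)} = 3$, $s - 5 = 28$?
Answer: $- \frac{i \sqrt{130981}}{33} \approx - 10.967 i$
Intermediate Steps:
$s = 33$ ($s = 5 + 28 = 33$)
$S{\left(n \right)} = 0$ ($S{\left(n \right)} = 3 - 3 = 0$)
$X{\left(d \right)} = -33$ ($X{\left(d \right)} = - \frac{33 \cdot 5}{5} = \left(- \frac{1}{5}\right) 165 = -33$)
$\frac{\sqrt{149346 - 280327}}{X{\left(S{\left(-29 \right)} \right)}} = \frac{\sqrt{149346 - 280327}}{-33} = \sqrt{-130981} \left(- \frac{1}{33}\right) = i \sqrt{130981} \left(- \frac{1}{33}\right) = - \frac{i \sqrt{130981}}{33}$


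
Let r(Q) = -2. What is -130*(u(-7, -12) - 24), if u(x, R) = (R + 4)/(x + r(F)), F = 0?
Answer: 27040/9 ≈ 3004.4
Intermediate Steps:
u(x, R) = (4 + R)/(-2 + x) (u(x, R) = (R + 4)/(x - 2) = (4 + R)/(-2 + x))
-130*(u(-7, -12) - 24) = -130*((4 - 12)/(-2 - 7) - 24) = -130*(-8/(-9) - 24) = -130*(-1/9*(-8) - 24) = -130*(8/9 - 24) = -130*(-208/9) = 27040/9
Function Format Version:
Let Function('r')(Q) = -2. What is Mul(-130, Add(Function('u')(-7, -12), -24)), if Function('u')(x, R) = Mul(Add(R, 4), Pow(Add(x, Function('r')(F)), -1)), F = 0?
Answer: Rational(27040, 9) ≈ 3004.4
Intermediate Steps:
Function('u')(x, R) = Mul(Pow(Add(-2, x), -1), Add(4, R)) (Function('u')(x, R) = Mul(Add(R, 4), Pow(Add(x, -2), -1)) = Mul(Add(4, R), Pow(Add(-2, x), -1)) = Mul(Pow(Add(-2, x), -1), Add(4, R)))
Mul(-130, Add(Function('u')(-7, -12), -24)) = Mul(-130, Add(Mul(Pow(Add(-2, -7), -1), Add(4, -12)), -24)) = Mul(-130, Add(Mul(Pow(-9, -1), -8), -24)) = Mul(-130, Add(Mul(Rational(-1, 9), -8), -24)) = Mul(-130, Add(Rational(8, 9), -24)) = Mul(-130, Rational(-208, 9)) = Rational(27040, 9)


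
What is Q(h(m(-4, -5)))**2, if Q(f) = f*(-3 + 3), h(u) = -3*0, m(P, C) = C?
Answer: 0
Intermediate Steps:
h(u) = 0
Q(f) = 0 (Q(f) = f*0 = 0)
Q(h(m(-4, -5)))**2 = 0**2 = 0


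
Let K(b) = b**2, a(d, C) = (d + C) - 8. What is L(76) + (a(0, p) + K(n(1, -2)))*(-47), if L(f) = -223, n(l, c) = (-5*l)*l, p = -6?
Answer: -740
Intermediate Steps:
n(l, c) = -5*l**2
a(d, C) = -8 + C + d (a(d, C) = (C + d) - 8 = -8 + C + d)
L(76) + (a(0, p) + K(n(1, -2)))*(-47) = -223 + ((-8 - 6 + 0) + (-5*1**2)**2)*(-47) = -223 + (-14 + (-5*1)**2)*(-47) = -223 + (-14 + (-5)**2)*(-47) = -223 + (-14 + 25)*(-47) = -223 + 11*(-47) = -223 - 517 = -740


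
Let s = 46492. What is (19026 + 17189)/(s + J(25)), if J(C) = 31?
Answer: 36215/46523 ≈ 0.77843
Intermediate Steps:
(19026 + 17189)/(s + J(25)) = (19026 + 17189)/(46492 + 31) = 36215/46523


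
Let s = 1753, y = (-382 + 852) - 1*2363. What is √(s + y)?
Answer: 2*I*√35 ≈ 11.832*I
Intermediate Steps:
y = -1893 (y = 470 - 2363 = -1893)
√(s + y) = √(1753 - 1893) = √(-140) = 2*I*√35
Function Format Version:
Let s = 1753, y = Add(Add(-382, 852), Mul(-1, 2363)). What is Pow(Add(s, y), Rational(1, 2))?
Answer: Mul(2, I, Pow(35, Rational(1, 2))) ≈ Mul(11.832, I)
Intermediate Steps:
y = -1893 (y = Add(470, -2363) = -1893)
Pow(Add(s, y), Rational(1, 2)) = Pow(Add(1753, -1893), Rational(1, 2)) = Pow(-140, Rational(1, 2)) = Mul(2, I, Pow(35, Rational(1, 2)))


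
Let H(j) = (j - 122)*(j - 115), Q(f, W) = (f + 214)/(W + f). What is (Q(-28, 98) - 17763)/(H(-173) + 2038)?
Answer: -310806/1522465 ≈ -0.20415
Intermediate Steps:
Q(f, W) = (214 + f)/(W + f)
H(j) = (-122 + j)*(-115 + j)
(Q(-28, 98) - 17763)/(H(-173) + 2038) = ((214 - 28)/(98 - 28) - 17763)/((14030 + (-173)**2 - 237*(-173)) + 2038) = (186/70 - 17763)/((14030 + 29929 + 41001) + 2038) = ((1/70)*186 - 17763)/(84960 + 2038) = (93/35 - 17763)/86998 = -621612/35*1/86998 = -310806/1522465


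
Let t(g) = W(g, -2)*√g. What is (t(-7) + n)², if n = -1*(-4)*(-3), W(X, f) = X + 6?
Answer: (12 + I*√7)² ≈ 137.0 + 63.498*I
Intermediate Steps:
W(X, f) = 6 + X
n = -12 (n = 4*(-3) = -12)
t(g) = √g*(6 + g) (t(g) = (6 + g)*√g = √g*(6 + g))
(t(-7) + n)² = (√(-7)*(6 - 7) - 12)² = ((I*√7)*(-1) - 12)² = (-I*√7 - 12)² = (-12 - I*√7)²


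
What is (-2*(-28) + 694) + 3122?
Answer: 3872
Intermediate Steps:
(-2*(-28) + 694) + 3122 = (56 + 694) + 3122 = 750 + 3122 = 3872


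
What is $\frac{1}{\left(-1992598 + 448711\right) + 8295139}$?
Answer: $\frac{1}{6751252} \approx 1.4812 \cdot 10^{-7}$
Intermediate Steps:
$\frac{1}{\left(-1992598 + 448711\right) + 8295139} = \frac{1}{-1543887 + 8295139} = \frac{1}{6751252}$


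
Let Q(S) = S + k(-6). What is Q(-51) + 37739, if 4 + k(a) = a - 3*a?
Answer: 37696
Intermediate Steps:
k(a) = -4 - 2*a (k(a) = -4 + (a - 3*a) = -4 - 2*a)
Q(S) = 8 + S (Q(S) = S + (-4 - 2*(-6)) = S + (-4 + 12) = S + 8 = 8 + S)
Q(-51) + 37739 = (8 - 51) + 37739 = -43 + 37739 = 37696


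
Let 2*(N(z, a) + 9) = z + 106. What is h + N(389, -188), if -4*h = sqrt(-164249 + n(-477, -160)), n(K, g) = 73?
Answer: 477/2 - I*sqrt(10261) ≈ 238.5 - 101.3*I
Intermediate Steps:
h = -I*sqrt(10261) (h = -sqrt(-164249 + 73)/4 = -I*sqrt(10261) ≈ -101.3*I)
N(z, a) = 44 + z/2 (N(z, a) = -9 + (z + 106)/2 = -9 + (106 + z)/2 = -9 + (53 + z/2) = 44 + z/2)
h + N(389, -188) = -I*sqrt(10261) + (44 + (1/2)*389) = -I*sqrt(10261) + (44 + 389/2) = -I*sqrt(10261) + 477/2 = 477/2 - I*sqrt(10261)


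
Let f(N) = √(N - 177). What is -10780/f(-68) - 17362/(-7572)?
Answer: 8681/3786 + 308*I*√5 ≈ 2.2929 + 688.71*I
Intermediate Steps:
f(N) = √(-177 + N)
-10780/f(-68) - 17362/(-7572) = -10780/√(-177 - 68) - 17362/(-7572) = -10780*(-I*√5/35) - 17362*(-1/7572) = -10780*(-I*√5/35) + 8681/3786 = -(-308)*I*√5 + 8681/3786 = 308*I*√5 + 8681/3786 = 8681/3786 + 308*I*√5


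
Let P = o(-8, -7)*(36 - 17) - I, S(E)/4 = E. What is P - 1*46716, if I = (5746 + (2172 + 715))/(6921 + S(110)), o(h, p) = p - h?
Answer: -343745250/7361 ≈ -46698.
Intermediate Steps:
S(E) = 4*E
I = 8633/7361 (I = (5746 + (2172 + 715))/(6921 + 4*110) = (5746 + 2887)/(6921 + 440) = 8633/7361 ≈ 1.1728)
P = 131226/7361 (P = (-7 - 1*(-8))*(36 - 17) - 1*8633/7361 = (-7 + 8)*19 - 8633/7361 = 1*19 - 8633/7361 = 19 - 8633/7361 = 131226/7361 ≈ 17.827)
P - 1*46716 = 131226/7361 - 1*46716 = 131226/7361 - 46716 = -343745250/7361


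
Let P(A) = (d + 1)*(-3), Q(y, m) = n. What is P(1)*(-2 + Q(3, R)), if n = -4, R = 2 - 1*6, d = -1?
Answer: 0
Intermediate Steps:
R = -4 (R = 2 - 6 = -4)
Q(y, m) = -4
P(A) = 0 (P(A) = (-1 + 1)*(-3) = 0*(-3) = 0)
P(1)*(-2 + Q(3, R)) = 0*(-2 - 4) = 0*(-6) = 0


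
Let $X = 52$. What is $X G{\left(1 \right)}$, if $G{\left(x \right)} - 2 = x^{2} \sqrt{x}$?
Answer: $156$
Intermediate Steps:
$G{\left(x \right)} = 2 + x^{\frac{5}{2}}$ ($G{\left(x \right)} = 2 + x^{2} \sqrt{x} = 2 + x^{\frac{5}{2}}$)
$X G{\left(1 \right)} = 52 \left(2 + 1^{\frac{5}{2}}\right) = 52 \left(2 + 1\right) = 52 \cdot 3 = 156$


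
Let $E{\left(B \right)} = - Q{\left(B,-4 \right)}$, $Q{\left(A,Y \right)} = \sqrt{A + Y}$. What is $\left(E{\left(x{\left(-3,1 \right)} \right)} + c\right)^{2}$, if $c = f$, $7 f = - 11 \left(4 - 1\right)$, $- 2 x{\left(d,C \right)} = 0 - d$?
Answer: $\frac{1639}{98} + \frac{33 i \sqrt{22}}{7} \approx 16.724 + 22.112 i$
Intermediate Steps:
$x{\left(d,C \right)} = \frac{d}{2}$ ($x{\left(d,C \right)} = - \frac{0 - d}{2} = - \frac{\left(-1\right) d}{2} = \frac{d}{2}$)
$f = - \frac{33}{7}$ ($f = \frac{\left(-11\right) \left(4 - 1\right)}{7} = \frac{\left(-11\right) 3}{7} = \frac{1}{7} \left(-33\right) = - \frac{33}{7} \approx -4.7143$)
$E{\left(B \right)} = - \sqrt{-4 + B}$ ($E{\left(B \right)} = - \sqrt{B - 4} = - \sqrt{-4 + B}$)
$c = - \frac{33}{7} \approx -4.7143$
$\left(E{\left(x{\left(-3,1 \right)} \right)} + c\right)^{2} = \left(- \sqrt{-4 + \frac{1}{2} \left(-3\right)} - \frac{33}{7}\right)^{2} = \left(- \sqrt{-4 - \frac{3}{2}} - \frac{33}{7}\right)^{2} = \left(- \sqrt{- \frac{11}{2}} - \frac{33}{7}\right)^{2} = \left(- \frac{i \sqrt{22}}{2} - \frac{33}{7}\right)^{2} = \left(- \frac{33}{7} - \frac{i \sqrt{22}}{2}\right)^{2}$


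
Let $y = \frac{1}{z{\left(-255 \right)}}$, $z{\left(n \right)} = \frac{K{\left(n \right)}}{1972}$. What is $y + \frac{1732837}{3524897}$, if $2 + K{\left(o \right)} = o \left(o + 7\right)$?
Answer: $\frac{58266121545}{111453718243} \approx 0.52278$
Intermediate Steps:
$K{\left(o \right)} = -2 + o \left(7 + o\right)$ ($K{\left(o \right)} = -2 + o \left(o + 7\right) = -2 + o \left(7 + o\right)$)
$z{\left(n \right)} = - \frac{1}{986} + \frac{n^{2}}{1972} + \frac{7 n}{1972}$ ($z{\left(n \right)} = \frac{-2 + n^{2} + 7 n}{1972} = \left(-2 + n^{2} + 7 n\right) \frac{1}{1972} = - \frac{1}{986} + \frac{n^{2}}{1972} + \frac{7 n}{1972}$)
$y = \frac{986}{31619}$ ($y = \frac{1}{- \frac{1}{986} + \frac{\left(-255\right)^{2}}{1972} + \frac{7}{1972} \left(-255\right)} = \frac{1}{- \frac{1}{986} + \frac{1}{1972} \cdot 65025 - \frac{105}{116}} = \frac{1}{- \frac{1}{986} + \frac{3825}{116} - \frac{105}{116}} = \frac{1}{\frac{31619}{986}} = \frac{986}{31619} \approx 0.031184$)
$y + \frac{1732837}{3524897} = \frac{986}{31619} + \frac{1732837}{3524897} = \frac{58266121545}{111453718243}$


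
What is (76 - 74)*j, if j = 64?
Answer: 128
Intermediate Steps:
(76 - 74)*j = (76 - 74)*64 = 2*64 = 128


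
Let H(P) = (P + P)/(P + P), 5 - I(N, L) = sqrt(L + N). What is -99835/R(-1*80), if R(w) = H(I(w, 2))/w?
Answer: 7986800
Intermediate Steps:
I(N, L) = 5 - sqrt(L + N)
H(P) = 1 (H(P) = (2*P)/((2*P)) = (2*P)*(1/(2*P)) = 1)
R(w) = 1/w
-99835/R(-1*80) = -99835*(-1*80) = -99835/(1/(-80)) = -99835/(-1/80) = -99835*(-80) = 7986800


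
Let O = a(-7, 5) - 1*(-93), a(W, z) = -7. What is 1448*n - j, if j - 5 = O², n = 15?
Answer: 14319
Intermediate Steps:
O = 86 (O = -7 - 1*(-93) = -7 + 93 = 86)
j = 7401 (j = 5 + 86² = 5 + 7396 = 7401)
1448*n - j = 1448*15 - 1*7401 = 21720 - 7401 = 14319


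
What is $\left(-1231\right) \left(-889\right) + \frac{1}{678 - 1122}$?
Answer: $\frac{485895395}{444} \approx 1.0944 \cdot 10^{6}$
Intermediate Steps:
$\left(-1231\right) \left(-889\right) + \frac{1}{678 - 1122} = 1094359 + \frac{1}{-444} = 1094359 - \frac{1}{444} = \frac{485895395}{444}$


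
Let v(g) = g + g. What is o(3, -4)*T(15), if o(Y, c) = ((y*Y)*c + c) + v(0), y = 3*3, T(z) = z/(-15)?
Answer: 112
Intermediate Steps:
v(g) = 2*g
T(z) = -z/15 (T(z) = z*(-1/15) = -z/15)
y = 9
o(Y, c) = c + 9*Y*c (o(Y, c) = ((9*Y)*c + c) + 2*0 = (9*Y*c + c) + 0 = (c + 9*Y*c) + 0 = c + 9*Y*c)
o(3, -4)*T(15) = (-4*(1 + 9*3))*(-1/15*15) = -4*(1 + 27)*(-1) = -4*28*(-1) = -112*(-1) = 112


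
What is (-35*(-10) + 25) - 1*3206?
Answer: -2831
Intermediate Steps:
(-35*(-10) + 25) - 1*3206 = (350 + 25) - 3206 = 375 - 3206 = -2831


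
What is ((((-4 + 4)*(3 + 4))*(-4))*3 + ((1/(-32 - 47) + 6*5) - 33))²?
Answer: 56644/6241 ≈ 9.0761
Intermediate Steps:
((((-4 + 4)*(3 + 4))*(-4))*3 + ((1/(-32 - 47) + 6*5) - 33))² = (((0*7)*(-4))*3 + ((1/(-79) + 30) - 33))² = ((0*(-4))*3 + ((-1/79 + 30) - 33))² = (0*3 + (2369/79 - 33))² = (0 - 238/79)² = (-238/79)² = 56644/6241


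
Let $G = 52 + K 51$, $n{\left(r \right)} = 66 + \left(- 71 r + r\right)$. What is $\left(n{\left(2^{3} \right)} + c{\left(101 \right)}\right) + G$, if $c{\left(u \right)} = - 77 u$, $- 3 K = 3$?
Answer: $-8270$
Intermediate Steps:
$K = -1$ ($K = \left(- \frac{1}{3}\right) 3 = -1$)
$n{\left(r \right)} = 66 - 70 r$
$G = 1$ ($G = 52 - 51 = 1$)
$\left(n{\left(2^{3} \right)} + c{\left(101 \right)}\right) + G = \left(\left(66 - 70 \cdot 2^{3}\right) - 7777\right) + 1 = \left(\left(66 - 560\right) - 7777\right) + 1 = \left(-494 - 7777\right) + 1 = -8271 + 1 = -8270$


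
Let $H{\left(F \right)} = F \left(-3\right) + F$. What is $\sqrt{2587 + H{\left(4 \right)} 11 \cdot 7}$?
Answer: $3 \sqrt{219} \approx 44.396$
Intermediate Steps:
$H{\left(F \right)} = - 2 F$ ($H{\left(F \right)} = - 3 F + F = - 2 F$)
$\sqrt{2587 + H{\left(4 \right)} 11 \cdot 7} = \sqrt{2587 + \left(-2\right) 4 \cdot 11 \cdot 7} = \sqrt{2587 + \left(-8\right) 11 \cdot 7} = \sqrt{2587 - 616} = \sqrt{1971} = 3 \sqrt{219}$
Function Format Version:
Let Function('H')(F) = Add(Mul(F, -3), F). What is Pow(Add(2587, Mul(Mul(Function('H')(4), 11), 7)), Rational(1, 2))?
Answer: Mul(3, Pow(219, Rational(1, 2))) ≈ 44.396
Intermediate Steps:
Function('H')(F) = Mul(-2, F) (Function('H')(F) = Add(Mul(-3, F), F) = Mul(-2, F))
Pow(Add(2587, Mul(Mul(Function('H')(4), 11), 7)), Rational(1, 2)) = Pow(Add(2587, Mul(Mul(Mul(-2, 4), 11), 7)), Rational(1, 2)) = Pow(Add(2587, Mul(Mul(-8, 11), 7)), Rational(1, 2)) = Pow(Add(2587, Mul(-88, 7)), Rational(1, 2)) = Pow(Add(2587, -616), Rational(1, 2)) = Pow(1971, Rational(1, 2)) = Mul(3, Pow(219, Rational(1, 2)))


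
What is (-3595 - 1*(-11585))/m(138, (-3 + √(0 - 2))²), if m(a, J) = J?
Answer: 7990/(3 - I*√2)² ≈ 462.23 + 560.31*I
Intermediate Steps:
(-3595 - 1*(-11585))/m(138, (-3 + √(0 - 2))²) = (-3595 - 1*(-11585))/((-3 + √(0 - 2))²) = (-3595 + 11585)/((-3 + √(-2))²) = 7990/((-3 + I*√2)²) = 7990/(-3 + I*√2)²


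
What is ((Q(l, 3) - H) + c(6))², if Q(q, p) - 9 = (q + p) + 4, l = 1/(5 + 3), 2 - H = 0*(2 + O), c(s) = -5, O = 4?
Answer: 5329/64 ≈ 83.266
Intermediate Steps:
H = 2 (H = 2 - 0*(2 + 4) = 2 - 0*6 = 2 - 1*0 = 2 + 0 = 2)
l = ⅛ (l = 1/8 = ⅛ ≈ 0.12500)
Q(q, p) = 13 + p + q (Q(q, p) = 9 + ((q + p) + 4) = 9 + ((p + q) + 4) = 9 + (4 + p + q) = 13 + p + q)
((Q(l, 3) - H) + c(6))² = (((13 + 3 + ⅛) - 1*2) - 5)² = ((129/8 - 2) - 5)² = (113/8 - 5)² = (73/8)² = 5329/64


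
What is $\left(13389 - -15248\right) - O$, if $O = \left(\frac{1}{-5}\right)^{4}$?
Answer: $\frac{17898124}{625} \approx 28637.0$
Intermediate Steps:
$O = \frac{1}{625}$ ($O = \left(- \frac{1}{5}\right)^{4} = \frac{1}{625} \approx 0.0016$)
$\left(13389 - -15248\right) - O = \left(13389 - -15248\right) - \frac{1}{625} = \left(13389 + 15248\right) - \frac{1}{625} = 28637 - \frac{1}{625} = \frac{17898124}{625}$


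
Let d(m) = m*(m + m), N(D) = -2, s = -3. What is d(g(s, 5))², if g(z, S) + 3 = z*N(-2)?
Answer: 324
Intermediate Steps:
g(z, S) = -3 - 2*z (g(z, S) = -3 + z*(-2) = -3 - 2*z)
d(m) = 2*m² (d(m) = m*(2*m) = 2*m²)
d(g(s, 5))² = (2*(-3 - 2*(-3))²)² = (2*(-3 + 6)²)² = (2*3²)² = (2*9)² = 18² = 324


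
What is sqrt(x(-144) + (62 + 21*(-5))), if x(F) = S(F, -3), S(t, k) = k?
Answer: I*sqrt(46) ≈ 6.7823*I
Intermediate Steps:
x(F) = -3
sqrt(x(-144) + (62 + 21*(-5))) = sqrt(-3 + (62 + 21*(-5))) = sqrt(-3 + (62 - 105)) = sqrt(-3 - 43) = sqrt(-46) = I*sqrt(46)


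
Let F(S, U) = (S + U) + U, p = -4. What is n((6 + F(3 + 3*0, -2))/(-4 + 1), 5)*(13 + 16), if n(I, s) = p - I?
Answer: -203/3 ≈ -67.667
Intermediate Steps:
F(S, U) = S + 2*U
n(I, s) = -4 - I
n((6 + F(3 + 3*0, -2))/(-4 + 1), 5)*(13 + 16) = (-4 - (6 + ((3 + 3*0) + 2*(-2)))/(-4 + 1))*(13 + 16) = (-4 - (6 + ((3 + 0) - 4))/(-3))*29 = (-4 - (6 + (3 - 4))*(-1)/3)*29 = (-4 - (6 - 1)*(-1)/3)*29 = (-4 - 5*(-1)/3)*29 = (-4 - 1*(-5/3))*29 = (-4 + 5/3)*29 = -7/3*29 = -203/3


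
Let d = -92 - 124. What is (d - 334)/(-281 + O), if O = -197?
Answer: 275/239 ≈ 1.1506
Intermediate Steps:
d = -216
(d - 334)/(-281 + O) = (-216 - 334)/(-281 - 197) = -550/(-478) = -550*(-1/478) = 275/239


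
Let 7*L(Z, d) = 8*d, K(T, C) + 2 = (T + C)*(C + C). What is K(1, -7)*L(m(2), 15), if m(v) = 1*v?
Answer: 9840/7 ≈ 1405.7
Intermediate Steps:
K(T, C) = -2 + 2*C*(C + T) (K(T, C) = -2 + (T + C)*(C + C) = -2 + (C + T)*(2*C) = -2 + 2*C*(C + T))
m(v) = v
L(Z, d) = 8*d/7 (L(Z, d) = (8*d)/7 = 8*d/7)
K(1, -7)*L(m(2), 15) = (-2 + 2*(-7)² + 2*(-7)*1)*((8/7)*15) = (-2 + 2*49 - 14)*(120/7) = (-2 + 98 - 14)*(120/7) = 82*(120/7) = 9840/7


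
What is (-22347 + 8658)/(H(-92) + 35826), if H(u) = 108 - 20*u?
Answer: -13689/37774 ≈ -0.36239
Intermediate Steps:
(-22347 + 8658)/(H(-92) + 35826) = (-22347 + 8658)/((108 - 20*(-92)) + 35826) = -13689/((108 + 1840) + 35826) = -13689/(1948 + 35826) = -13689/37774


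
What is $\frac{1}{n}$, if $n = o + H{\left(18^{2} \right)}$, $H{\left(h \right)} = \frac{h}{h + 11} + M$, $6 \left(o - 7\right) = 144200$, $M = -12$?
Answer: $\frac{1005}{24149447} \approx 4.1616 \cdot 10^{-5}$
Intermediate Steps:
$o = \frac{72121}{3}$ ($o = 7 + \frac{1}{6} \cdot 144200 = 7 + \frac{72100}{3} = \frac{72121}{3} \approx 24040.0$)
$H{\left(h \right)} = -12 + \frac{h}{11 + h}$ ($H{\left(h \right)} = \frac{h}{h + 11} - 12 = \frac{h}{11 + h} - 12 = -12 + \frac{h}{11 + h}$)
$n = \frac{24149447}{1005}$ ($n = \frac{72121}{3} + \frac{11 \left(-12 - 18^{2}\right)}{11 + 18^{2}} = \frac{72121}{3} + \frac{11 \left(-12 - 324\right)}{11 + 324} = \frac{72121}{3} + \frac{11 \left(-12 - 324\right)}{335} = \frac{72121}{3} + 11 \cdot \frac{1}{335} \left(-336\right) = \frac{72121}{3} - \frac{3696}{335} = \frac{24149447}{1005} \approx 24029.0$)
$\frac{1}{n} = \frac{1}{\frac{24149447}{1005}} = \frac{1005}{24149447}$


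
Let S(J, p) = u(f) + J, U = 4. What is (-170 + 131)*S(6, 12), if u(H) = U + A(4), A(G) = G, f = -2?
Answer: -546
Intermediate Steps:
u(H) = 8 (u(H) = 4 + 4 = 8)
S(J, p) = 8 + J
(-170 + 131)*S(6, 12) = (-170 + 131)*(8 + 6) = -39*14 = -546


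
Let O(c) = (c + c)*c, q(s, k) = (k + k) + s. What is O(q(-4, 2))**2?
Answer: 0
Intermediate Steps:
q(s, k) = s + 2*k (q(s, k) = 2*k + s = s + 2*k)
O(c) = 2*c**2 (O(c) = (2*c)*c = 2*c**2)
O(q(-4, 2))**2 = (2*(-4 + 2*2)**2)**2 = (2*(-4 + 4)**2)**2 = (2*0**2)**2 = (2*0)**2 = 0**2 = 0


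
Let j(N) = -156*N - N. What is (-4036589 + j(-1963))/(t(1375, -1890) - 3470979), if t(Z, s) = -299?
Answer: 1864199/1735639 ≈ 1.0741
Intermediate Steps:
j(N) = -157*N
(-4036589 + j(-1963))/(t(1375, -1890) - 3470979) = (-4036589 - 157*(-1963))/(-299 - 3470979) = (-4036589 + 308191)/(-3471278) = -3728398*(-1/3471278) = 1864199/1735639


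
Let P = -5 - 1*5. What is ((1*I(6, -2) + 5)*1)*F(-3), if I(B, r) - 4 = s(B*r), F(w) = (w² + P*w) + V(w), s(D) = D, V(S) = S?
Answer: -108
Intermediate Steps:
P = -10 (P = -5 - 5 = -10)
F(w) = w² - 9*w (F(w) = (w² - 10*w) + w = w² - 9*w)
I(B, r) = 4 + B*r
((1*I(6, -2) + 5)*1)*F(-3) = ((1*(4 + 6*(-2)) + 5)*1)*(-3*(-9 - 3)) = ((1*(4 - 12) + 5)*1)*(-3*(-12)) = ((1*(-8) + 5)*1)*36 = ((-8 + 5)*1)*36 = -3*1*36 = -3*36 = -108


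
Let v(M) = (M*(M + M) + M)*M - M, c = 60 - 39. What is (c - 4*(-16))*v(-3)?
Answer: -3570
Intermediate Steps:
c = 21
v(M) = -M + M*(M + 2*M**2) (v(M) = (M*(2*M) + M)*M - M = (2*M**2 + M)*M - M = (M + 2*M**2)*M - M = M*(M + 2*M**2) - M = -M + M*(M + 2*M**2))
(c - 4*(-16))*v(-3) = (21 - 4*(-16))*(-3*(-1 - 3 + 2*(-3)**2)) = (21 + 64)*(-3*(-1 - 3 + 2*9)) = 85*(-3*(-1 - 3 + 18)) = 85*(-3*14) = 85*(-42) = -3570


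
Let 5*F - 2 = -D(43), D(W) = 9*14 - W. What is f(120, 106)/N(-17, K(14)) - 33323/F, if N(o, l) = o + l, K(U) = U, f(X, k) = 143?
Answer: 162754/81 ≈ 2009.3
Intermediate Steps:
D(W) = 126 - W
N(o, l) = l + o
F = -81/5 (F = ⅖ + (-(126 - 1*43))/5 = ⅖ + (-(126 - 43))/5 = ⅖ + (-1*83)/5 = ⅖ + (⅕)*(-83) = ⅖ - 83/5 = -81/5 ≈ -16.200)
f(120, 106)/N(-17, K(14)) - 33323/F = 143/(14 - 17) - 33323/(-81/5) = 143/(-3) - 33323*(-5/81) = 143*(-⅓) + 166615/81 = -143/3 + 166615/81 = 162754/81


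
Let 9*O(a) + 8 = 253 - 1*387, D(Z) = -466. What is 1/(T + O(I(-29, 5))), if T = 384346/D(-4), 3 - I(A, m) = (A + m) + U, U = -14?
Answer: -2097/1762643 ≈ -0.0011897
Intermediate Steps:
I(A, m) = 17 - A - m (I(A, m) = 3 - ((A + m) - 14) = 3 - (-14 + A + m) = 3 + (14 - A - m) = 17 - A - m)
O(a) = -142/9 (O(a) = -8/9 + (253 - 1*387)/9 = -8/9 + (253 - 387)/9 = -8/9 + (1/9)*(-134) = -8/9 - 134/9 = -142/9)
T = -192173/233 (T = 384346/(-466) = 384346*(-1/466) = -192173/233 ≈ -824.78)
1/(T + O(I(-29, 5))) = 1/(-192173/233 - 142/9) = 1/(-1762643/2097) = -2097/1762643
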